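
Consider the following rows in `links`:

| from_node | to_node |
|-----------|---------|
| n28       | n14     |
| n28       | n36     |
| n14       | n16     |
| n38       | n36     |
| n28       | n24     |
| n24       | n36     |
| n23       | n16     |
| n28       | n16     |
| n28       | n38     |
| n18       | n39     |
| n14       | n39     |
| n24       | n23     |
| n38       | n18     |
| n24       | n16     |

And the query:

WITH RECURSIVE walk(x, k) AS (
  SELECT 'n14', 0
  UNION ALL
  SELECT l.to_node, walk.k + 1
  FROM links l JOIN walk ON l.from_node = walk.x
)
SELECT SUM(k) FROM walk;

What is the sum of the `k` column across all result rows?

2

Base: (n14, k=0).
Iteration 1: edges from {n14} -> (n16, k=1), (n39, k=1).
Iteration 2: no outgoing edges from {n16,n39}; recursion stops.
SUM(k) = 0 + 1 + 1 = 2.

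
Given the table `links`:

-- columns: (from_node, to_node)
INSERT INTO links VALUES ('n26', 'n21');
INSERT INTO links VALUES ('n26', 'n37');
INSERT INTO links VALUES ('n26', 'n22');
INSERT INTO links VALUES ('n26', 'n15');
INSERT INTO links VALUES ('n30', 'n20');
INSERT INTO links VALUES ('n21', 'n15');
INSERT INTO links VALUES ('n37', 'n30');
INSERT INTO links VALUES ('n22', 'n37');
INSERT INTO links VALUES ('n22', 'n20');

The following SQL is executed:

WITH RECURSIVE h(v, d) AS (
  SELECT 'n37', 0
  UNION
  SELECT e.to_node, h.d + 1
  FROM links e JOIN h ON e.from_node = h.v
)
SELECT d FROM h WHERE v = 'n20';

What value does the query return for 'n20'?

2

Base: (n37, d=0).
Iteration 1: edges from {n37} -> (n30, d=1).
Iteration 2: edges from {n30} -> (n20, d=2).
Iteration 3: no outgoing edges from {n20}; recursion stops.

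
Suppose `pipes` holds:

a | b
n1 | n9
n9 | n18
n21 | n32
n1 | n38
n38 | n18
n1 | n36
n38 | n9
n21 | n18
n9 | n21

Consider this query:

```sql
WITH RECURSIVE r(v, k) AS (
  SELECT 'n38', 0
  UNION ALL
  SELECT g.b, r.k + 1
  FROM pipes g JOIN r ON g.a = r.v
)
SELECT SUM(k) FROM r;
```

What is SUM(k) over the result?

Base: (n38, k=0).
Iteration 1: edges from {n38} -> (n18, k=1), (n9, k=1).
Iteration 2: edges from {n18,n9} -> (n18, k=2), (n21, k=2).
Iteration 3: edges from {n18,n21} -> (n18, k=3), (n32, k=3).
Iteration 4: no outgoing edges from {n18,n32}; recursion stops.
SUM(k) = 0 + 1 + 1 + 2 + 2 + 3 + 3 = 12.

12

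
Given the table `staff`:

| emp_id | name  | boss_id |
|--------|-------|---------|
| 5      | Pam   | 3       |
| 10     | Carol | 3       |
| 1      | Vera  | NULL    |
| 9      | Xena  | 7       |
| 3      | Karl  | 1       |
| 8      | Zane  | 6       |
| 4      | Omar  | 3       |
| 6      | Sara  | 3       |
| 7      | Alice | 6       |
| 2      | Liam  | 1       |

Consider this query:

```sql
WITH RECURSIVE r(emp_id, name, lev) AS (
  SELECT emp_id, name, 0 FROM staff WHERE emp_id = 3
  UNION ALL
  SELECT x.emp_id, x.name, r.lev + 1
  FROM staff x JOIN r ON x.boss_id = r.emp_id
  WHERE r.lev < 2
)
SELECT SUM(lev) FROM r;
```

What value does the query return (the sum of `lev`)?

Base: emp_id=3 (Karl) at lev 0.
Iteration 1: rows with boss_id in {3} -> Omar (id 4, lev 1), Pam (id 5, lev 1), Sara (id 6, lev 1), Carol (id 10, lev 1).
Iteration 2: rows with boss_id in {4,5,6,10} -> Alice (id 7, lev 2), Zane (id 8, lev 2).
Iteration 3: lev < 2 fails for all current rows; recursion stops.
SUM(lev) = 0 + 1 + 1 + 1 + 1 + 2 + 2 = 8.

8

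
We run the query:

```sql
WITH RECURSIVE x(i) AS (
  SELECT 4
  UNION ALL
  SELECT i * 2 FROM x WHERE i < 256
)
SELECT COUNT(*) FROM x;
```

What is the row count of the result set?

Base: i=4.
Iteration 1: 4 < 256 holds -> i = 4 * 2 = 8.
Iteration 2: 8 < 256 holds -> i = 8 * 2 = 16.
Iteration 3: 16 < 256 holds -> i = 16 * 2 = 32.
Iteration 4: 32 < 256 holds -> i = 32 * 2 = 64.
Iteration 5: 64 < 256 holds -> i = 64 * 2 = 128.
Iteration 6: 128 < 256 holds -> i = 128 * 2 = 256.
Iteration 7: 256 < 256 fails; recursion stops.
Total rows emitted: 7.

7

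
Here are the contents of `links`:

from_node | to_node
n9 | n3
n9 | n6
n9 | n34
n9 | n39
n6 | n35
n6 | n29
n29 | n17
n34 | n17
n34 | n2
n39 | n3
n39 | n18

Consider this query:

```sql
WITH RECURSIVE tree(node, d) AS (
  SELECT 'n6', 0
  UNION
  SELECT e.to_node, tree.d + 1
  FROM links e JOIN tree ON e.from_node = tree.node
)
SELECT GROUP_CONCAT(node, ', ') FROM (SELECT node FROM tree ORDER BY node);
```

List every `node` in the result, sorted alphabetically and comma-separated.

n17, n29, n35, n6

Base: (n6, d=0).
Iteration 1: edges from {n6} -> (n29, d=1), (n35, d=1).
Iteration 2: edges from {n29,n35} -> (n17, d=2).
Iteration 3: no outgoing edges from {n17}; recursion stops.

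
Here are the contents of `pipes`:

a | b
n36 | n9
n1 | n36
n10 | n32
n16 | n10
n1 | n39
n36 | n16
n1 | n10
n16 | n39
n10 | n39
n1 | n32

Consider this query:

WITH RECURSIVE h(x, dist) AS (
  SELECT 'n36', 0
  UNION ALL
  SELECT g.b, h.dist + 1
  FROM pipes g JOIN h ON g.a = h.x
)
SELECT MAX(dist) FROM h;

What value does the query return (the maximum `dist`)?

3

Base: (n36, dist=0).
Iteration 1: edges from {n36} -> (n16, dist=1), (n9, dist=1).
Iteration 2: edges from {n16,n9} -> (n10, dist=2), (n39, dist=2).
Iteration 3: edges from {n10,n39} -> (n32, dist=3), (n39, dist=3).
Iteration 4: no outgoing edges from {n32,n39}; recursion stops.
dist values: 0, 1, 1, 2, 2, 3, 3; the maximum is 3.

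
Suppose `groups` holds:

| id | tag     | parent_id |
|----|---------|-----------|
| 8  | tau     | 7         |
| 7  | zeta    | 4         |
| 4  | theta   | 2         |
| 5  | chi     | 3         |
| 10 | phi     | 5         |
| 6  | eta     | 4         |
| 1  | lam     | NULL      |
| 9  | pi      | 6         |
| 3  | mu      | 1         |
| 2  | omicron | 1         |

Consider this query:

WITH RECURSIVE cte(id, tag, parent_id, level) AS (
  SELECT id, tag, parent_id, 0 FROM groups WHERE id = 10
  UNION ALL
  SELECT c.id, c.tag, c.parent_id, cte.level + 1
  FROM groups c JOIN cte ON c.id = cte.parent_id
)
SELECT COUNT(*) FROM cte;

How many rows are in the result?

Base: id=10 (phi), parent_id=5, level 0.
Iteration 1: join on id=5 -> chi (id 5, parent_id=3, level 1).
Iteration 2: join on id=3 -> mu (id 3, parent_id=1, level 2).
Iteration 3: join on id=1 -> lam (id 1, parent_id=NULL, level 3).
Iteration 4: parent_id is NULL; no match; recursion stops.
Total rows emitted: 4.

4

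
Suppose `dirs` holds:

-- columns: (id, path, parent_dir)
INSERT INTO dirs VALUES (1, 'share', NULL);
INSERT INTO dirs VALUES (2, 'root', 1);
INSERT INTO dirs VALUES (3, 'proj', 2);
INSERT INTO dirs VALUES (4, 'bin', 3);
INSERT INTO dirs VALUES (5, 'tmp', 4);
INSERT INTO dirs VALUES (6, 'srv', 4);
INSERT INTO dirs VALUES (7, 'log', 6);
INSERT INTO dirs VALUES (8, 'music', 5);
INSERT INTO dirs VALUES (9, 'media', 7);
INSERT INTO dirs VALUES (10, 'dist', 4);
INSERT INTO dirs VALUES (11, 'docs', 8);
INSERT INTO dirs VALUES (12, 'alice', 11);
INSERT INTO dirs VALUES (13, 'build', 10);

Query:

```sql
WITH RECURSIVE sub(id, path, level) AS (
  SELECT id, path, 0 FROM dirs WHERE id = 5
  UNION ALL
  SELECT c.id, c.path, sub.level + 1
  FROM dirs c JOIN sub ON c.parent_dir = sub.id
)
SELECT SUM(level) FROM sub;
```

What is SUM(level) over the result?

Base: id=5 (tmp) at level 0.
Iteration 1: rows with parent_dir in {5} -> music (id 8, level 1).
Iteration 2: rows with parent_dir in {8} -> docs (id 11, level 2).
Iteration 3: rows with parent_dir in {11} -> alice (id 12, level 3).
Iteration 4: no rows with parent_dir in {12}; recursion stops.
SUM(level) = 0 + 1 + 2 + 3 = 6.

6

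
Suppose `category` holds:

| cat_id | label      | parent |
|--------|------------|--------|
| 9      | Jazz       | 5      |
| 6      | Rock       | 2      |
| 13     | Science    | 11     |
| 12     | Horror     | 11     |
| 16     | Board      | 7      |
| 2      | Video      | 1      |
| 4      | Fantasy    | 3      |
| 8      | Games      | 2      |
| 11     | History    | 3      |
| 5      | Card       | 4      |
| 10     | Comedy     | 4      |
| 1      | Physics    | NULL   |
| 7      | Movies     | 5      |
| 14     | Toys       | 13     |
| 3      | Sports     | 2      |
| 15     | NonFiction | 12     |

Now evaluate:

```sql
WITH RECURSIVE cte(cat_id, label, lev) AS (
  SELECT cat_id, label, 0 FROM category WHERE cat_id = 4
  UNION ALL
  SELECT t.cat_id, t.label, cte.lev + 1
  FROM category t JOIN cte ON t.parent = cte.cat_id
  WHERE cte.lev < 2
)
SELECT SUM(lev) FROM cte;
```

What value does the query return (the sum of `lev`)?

Base: cat_id=4 (Fantasy) at lev 0.
Iteration 1: rows with parent in {4} -> Card (id 5, lev 1), Comedy (id 10, lev 1).
Iteration 2: rows with parent in {5,10} -> Movies (id 7, lev 2), Jazz (id 9, lev 2).
Iteration 3: lev < 2 fails for all current rows; recursion stops.
SUM(lev) = 0 + 1 + 1 + 2 + 2 = 6.

6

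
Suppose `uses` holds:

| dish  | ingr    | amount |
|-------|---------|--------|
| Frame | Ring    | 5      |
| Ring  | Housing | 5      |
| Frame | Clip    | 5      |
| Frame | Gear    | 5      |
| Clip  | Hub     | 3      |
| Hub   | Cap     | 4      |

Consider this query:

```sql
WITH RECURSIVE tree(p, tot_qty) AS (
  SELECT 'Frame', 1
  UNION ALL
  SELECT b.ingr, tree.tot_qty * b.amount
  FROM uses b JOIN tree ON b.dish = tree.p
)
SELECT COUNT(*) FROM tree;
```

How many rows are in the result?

Base: (Frame, tot_qty=1).
Iteration 1: components of {Frame} -> Clip = 1*5 = 5, Gear = 1*5 = 5, Ring = 1*5 = 5.
Iteration 2: components of {Clip,Gear,Ring} -> Housing = 5*5 = 25, Hub = 5*3 = 15.
Iteration 3: components of {Housing,Hub} -> Cap = 15*4 = 60.
Iteration 4: no further components; recursion stops.
Total rows emitted: 7.

7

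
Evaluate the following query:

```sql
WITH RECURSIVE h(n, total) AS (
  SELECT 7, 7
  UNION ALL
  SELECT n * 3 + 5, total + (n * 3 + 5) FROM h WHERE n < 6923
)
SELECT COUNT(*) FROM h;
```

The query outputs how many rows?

Base: n=7, total=7.
Iteration 1: 7 < 6923 holds -> n = 7 * 3 + 5 = 26, total = 7 + 26 = 33.
Iteration 2: 26 < 6923 holds -> n = 26 * 3 + 5 = 83, total = 33 + 83 = 116.
Iteration 3: 83 < 6923 holds -> n = 83 * 3 + 5 = 254, total = 116 + 254 = 370.
Iteration 4: 254 < 6923 holds -> n = 254 * 3 + 5 = 767, total = 370 + 767 = 1137.
Iteration 5: 767 < 6923 holds -> n = 767 * 3 + 5 = 2306, total = 1137 + 2306 = 3443.
Iteration 6: 2306 < 6923 holds -> n = 2306 * 3 + 5 = 6923, total = 3443 + 6923 = 10366.
Iteration 7: 6923 < 6923 fails; recursion stops.
Total rows emitted: 7.

7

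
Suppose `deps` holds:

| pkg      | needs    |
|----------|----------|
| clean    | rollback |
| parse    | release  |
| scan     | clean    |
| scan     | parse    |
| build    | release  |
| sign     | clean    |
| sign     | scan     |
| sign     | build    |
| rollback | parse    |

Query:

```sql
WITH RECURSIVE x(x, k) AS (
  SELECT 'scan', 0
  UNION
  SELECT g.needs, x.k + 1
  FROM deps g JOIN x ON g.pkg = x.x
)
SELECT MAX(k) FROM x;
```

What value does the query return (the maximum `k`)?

4

Base: (scan, k=0).
Iteration 1: edges from {scan} -> (clean, k=1), (parse, k=1).
Iteration 2: edges from {clean,parse} -> (release, k=2), (rollback, k=2).
Iteration 3: edges from {release,rollback} -> (parse, k=3).
Iteration 4: edges from {parse} -> (release, k=4).
Iteration 5: no outgoing edges from {release}; recursion stops.
k values: 0, 1, 1, 2, 2, 3, 4; the maximum is 4.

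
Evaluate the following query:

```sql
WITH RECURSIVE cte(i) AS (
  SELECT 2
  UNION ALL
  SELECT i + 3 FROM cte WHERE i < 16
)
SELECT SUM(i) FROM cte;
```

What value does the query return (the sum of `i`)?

Base: i=2.
Iteration 1: 2 < 16 holds -> i = 2 + 3 = 5.
Iteration 2: 5 < 16 holds -> i = 5 + 3 = 8.
Iteration 3: 8 < 16 holds -> i = 8 + 3 = 11.
Iteration 4: 11 < 16 holds -> i = 11 + 3 = 14.
Iteration 5: 14 < 16 holds -> i = 14 + 3 = 17.
Iteration 6: 17 < 16 fails; recursion stops.
SUM(i) = 2 + 5 + 8 + 11 + 14 + 17 = 57.

57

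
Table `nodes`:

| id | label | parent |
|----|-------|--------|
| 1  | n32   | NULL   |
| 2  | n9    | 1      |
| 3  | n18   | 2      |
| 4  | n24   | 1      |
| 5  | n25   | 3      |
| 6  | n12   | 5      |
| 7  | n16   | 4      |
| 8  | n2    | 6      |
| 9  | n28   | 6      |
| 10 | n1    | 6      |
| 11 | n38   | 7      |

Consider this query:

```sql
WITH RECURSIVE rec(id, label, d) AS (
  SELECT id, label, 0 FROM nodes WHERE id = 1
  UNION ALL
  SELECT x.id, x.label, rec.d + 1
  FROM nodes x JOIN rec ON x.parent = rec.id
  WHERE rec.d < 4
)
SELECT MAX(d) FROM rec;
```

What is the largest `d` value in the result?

Base: id=1 (n32) at d 0.
Iteration 1: rows with parent in {1} -> n9 (id 2, d 1), n24 (id 4, d 1).
Iteration 2: rows with parent in {2,4} -> n18 (id 3, d 2), n16 (id 7, d 2).
Iteration 3: rows with parent in {3,7} -> n25 (id 5, d 3), n38 (id 11, d 3).
Iteration 4: rows with parent in {5,11} -> n12 (id 6, d 4).
Iteration 5: d < 4 fails for all current rows; recursion stops.
d values: 0, 1, 1, 2, 2, 3, 3, 4; the maximum is 4.

4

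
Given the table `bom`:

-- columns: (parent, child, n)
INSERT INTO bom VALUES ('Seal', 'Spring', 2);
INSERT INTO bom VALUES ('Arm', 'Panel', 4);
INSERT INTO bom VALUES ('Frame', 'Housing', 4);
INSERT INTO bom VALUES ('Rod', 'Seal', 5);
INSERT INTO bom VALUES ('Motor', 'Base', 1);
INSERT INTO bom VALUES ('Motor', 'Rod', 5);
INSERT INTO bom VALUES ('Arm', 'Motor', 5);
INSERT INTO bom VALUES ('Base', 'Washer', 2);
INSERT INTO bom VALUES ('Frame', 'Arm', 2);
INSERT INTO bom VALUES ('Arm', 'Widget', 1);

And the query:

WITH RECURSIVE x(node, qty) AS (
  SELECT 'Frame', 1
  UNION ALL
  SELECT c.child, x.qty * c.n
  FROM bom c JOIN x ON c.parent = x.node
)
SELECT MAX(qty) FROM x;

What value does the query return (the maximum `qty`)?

Base: (Frame, qty=1).
Iteration 1: components of {Frame} -> Arm = 1*2 = 2, Housing = 1*4 = 4.
Iteration 2: components of {Arm,Housing} -> Motor = 2*5 = 10, Panel = 2*4 = 8, Widget = 2*1 = 2.
Iteration 3: components of {Motor,Panel,Widget} -> Base = 10*1 = 10, Rod = 10*5 = 50.
Iteration 4: components of {Base,Rod} -> Seal = 50*5 = 250, Washer = 10*2 = 20.
Iteration 5: components of {Seal,Washer} -> Spring = 250*2 = 500.
Iteration 6: no further components; recursion stops.
qty values: 1, 2, 4, 10, 2, 8, 50, 10, 250, 20, 500; the maximum is 500.

500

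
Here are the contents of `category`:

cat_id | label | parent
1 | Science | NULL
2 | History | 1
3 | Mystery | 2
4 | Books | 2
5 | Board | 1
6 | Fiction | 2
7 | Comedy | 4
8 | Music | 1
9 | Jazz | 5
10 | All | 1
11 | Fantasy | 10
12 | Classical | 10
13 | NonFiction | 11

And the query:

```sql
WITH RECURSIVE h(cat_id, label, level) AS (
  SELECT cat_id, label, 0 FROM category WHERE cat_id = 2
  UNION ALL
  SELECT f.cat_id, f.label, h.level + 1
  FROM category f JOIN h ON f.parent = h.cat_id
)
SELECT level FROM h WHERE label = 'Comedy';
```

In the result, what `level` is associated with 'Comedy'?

Base: cat_id=2 (History) at level 0.
Iteration 1: rows with parent in {2} -> Mystery (id 3, level 1), Books (id 4, level 1), Fiction (id 6, level 1).
Iteration 2: rows with parent in {3,4,6} -> Comedy (id 7, level 2).
Iteration 3: no rows with parent in {7}; recursion stops.

2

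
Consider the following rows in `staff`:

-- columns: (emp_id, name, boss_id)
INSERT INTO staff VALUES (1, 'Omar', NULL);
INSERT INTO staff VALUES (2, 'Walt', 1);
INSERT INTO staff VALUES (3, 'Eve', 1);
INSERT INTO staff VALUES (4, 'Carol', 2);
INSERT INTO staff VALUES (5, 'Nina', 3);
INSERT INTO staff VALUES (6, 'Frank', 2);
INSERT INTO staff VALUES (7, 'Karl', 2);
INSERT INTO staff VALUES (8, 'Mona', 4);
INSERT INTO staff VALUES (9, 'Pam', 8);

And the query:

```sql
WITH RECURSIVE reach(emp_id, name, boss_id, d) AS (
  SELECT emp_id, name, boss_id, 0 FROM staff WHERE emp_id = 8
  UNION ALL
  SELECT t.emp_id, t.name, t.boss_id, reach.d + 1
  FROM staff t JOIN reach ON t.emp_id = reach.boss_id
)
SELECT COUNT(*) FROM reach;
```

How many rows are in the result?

4

Base: emp_id=8 (Mona), boss_id=4, d 0.
Iteration 1: join on emp_id=4 -> Carol (id 4, boss_id=2, d 1).
Iteration 2: join on emp_id=2 -> Walt (id 2, boss_id=1, d 2).
Iteration 3: join on emp_id=1 -> Omar (id 1, boss_id=NULL, d 3).
Iteration 4: boss_id is NULL; no match; recursion stops.
Total rows emitted: 4.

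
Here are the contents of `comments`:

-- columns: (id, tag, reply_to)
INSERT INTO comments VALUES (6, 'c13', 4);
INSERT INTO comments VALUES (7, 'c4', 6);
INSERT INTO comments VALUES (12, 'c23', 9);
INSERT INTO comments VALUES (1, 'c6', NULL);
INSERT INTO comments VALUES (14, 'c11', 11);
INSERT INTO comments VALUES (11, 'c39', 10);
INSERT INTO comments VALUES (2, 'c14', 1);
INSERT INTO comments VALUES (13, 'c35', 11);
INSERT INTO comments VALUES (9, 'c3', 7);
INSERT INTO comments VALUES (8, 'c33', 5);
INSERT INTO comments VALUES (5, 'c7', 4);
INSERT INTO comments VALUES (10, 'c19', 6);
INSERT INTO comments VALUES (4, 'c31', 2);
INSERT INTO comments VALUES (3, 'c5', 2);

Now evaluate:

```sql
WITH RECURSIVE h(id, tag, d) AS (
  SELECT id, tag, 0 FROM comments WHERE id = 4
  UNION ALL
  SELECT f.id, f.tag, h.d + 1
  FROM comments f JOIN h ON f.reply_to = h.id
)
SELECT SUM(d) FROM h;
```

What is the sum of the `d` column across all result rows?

Base: id=4 (c31) at d 0.
Iteration 1: rows with reply_to in {4} -> c7 (id 5, d 1), c13 (id 6, d 1).
Iteration 2: rows with reply_to in {5,6} -> c4 (id 7, d 2), c33 (id 8, d 2), c19 (id 10, d 2).
Iteration 3: rows with reply_to in {7,8,10} -> c3 (id 9, d 3), c39 (id 11, d 3).
Iteration 4: rows with reply_to in {9,11} -> c23 (id 12, d 4), c35 (id 13, d 4), c11 (id 14, d 4).
Iteration 5: no rows with reply_to in {12,13,14}; recursion stops.
SUM(d) = 0 + 1 + 1 + 2 + 2 + 2 + 3 + 3 + 4 + 4 + 4 = 26.

26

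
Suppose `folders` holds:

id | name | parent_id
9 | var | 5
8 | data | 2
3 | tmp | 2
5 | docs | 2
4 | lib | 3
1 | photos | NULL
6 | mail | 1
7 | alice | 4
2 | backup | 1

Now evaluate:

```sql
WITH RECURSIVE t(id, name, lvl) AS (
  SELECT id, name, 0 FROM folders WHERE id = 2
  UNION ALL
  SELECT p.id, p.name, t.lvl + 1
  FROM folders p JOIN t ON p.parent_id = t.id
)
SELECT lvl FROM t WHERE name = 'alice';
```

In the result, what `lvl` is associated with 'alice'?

Base: id=2 (backup) at lvl 0.
Iteration 1: rows with parent_id in {2} -> tmp (id 3, lvl 1), docs (id 5, lvl 1), data (id 8, lvl 1).
Iteration 2: rows with parent_id in {3,5,8} -> lib (id 4, lvl 2), var (id 9, lvl 2).
Iteration 3: rows with parent_id in {4,9} -> alice (id 7, lvl 3).
Iteration 4: no rows with parent_id in {7}; recursion stops.

3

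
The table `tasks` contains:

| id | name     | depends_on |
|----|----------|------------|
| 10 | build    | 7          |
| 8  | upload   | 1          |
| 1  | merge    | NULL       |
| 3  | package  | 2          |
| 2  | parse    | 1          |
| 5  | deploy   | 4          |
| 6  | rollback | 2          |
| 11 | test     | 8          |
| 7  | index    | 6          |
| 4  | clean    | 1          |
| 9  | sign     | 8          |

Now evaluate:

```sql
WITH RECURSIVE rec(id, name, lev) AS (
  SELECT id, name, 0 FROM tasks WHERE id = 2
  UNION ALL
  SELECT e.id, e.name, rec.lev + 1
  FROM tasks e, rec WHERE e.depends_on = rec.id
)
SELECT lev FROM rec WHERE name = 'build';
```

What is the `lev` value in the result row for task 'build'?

3

Base: id=2 (parse) at lev 0.
Iteration 1: rows with depends_on in {2} -> package (id 3, lev 1), rollback (id 6, lev 1).
Iteration 2: rows with depends_on in {3,6} -> index (id 7, lev 2).
Iteration 3: rows with depends_on in {7} -> build (id 10, lev 3).
Iteration 4: no rows with depends_on in {10}; recursion stops.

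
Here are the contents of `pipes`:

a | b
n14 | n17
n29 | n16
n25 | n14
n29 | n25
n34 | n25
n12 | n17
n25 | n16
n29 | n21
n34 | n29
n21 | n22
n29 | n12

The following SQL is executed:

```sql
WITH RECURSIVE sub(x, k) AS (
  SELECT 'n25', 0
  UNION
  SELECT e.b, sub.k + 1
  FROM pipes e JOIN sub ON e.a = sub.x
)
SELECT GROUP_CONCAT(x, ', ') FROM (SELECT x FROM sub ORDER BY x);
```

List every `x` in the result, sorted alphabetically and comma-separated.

n14, n16, n17, n25

Base: (n25, k=0).
Iteration 1: edges from {n25} -> (n14, k=1), (n16, k=1).
Iteration 2: edges from {n14,n16} -> (n17, k=2).
Iteration 3: no outgoing edges from {n17}; recursion stops.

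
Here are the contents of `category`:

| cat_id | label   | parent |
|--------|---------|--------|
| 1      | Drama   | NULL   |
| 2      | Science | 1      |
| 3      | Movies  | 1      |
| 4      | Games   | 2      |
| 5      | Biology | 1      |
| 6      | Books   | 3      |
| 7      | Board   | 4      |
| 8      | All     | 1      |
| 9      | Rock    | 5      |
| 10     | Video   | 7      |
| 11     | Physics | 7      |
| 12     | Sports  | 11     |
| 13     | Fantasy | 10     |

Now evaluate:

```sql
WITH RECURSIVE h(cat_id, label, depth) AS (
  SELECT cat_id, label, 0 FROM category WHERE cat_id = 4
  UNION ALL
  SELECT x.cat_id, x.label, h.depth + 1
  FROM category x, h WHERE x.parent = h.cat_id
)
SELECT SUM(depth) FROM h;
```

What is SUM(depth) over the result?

Base: cat_id=4 (Games) at depth 0.
Iteration 1: rows with parent in {4} -> Board (id 7, depth 1).
Iteration 2: rows with parent in {7} -> Video (id 10, depth 2), Physics (id 11, depth 2).
Iteration 3: rows with parent in {10,11} -> Sports (id 12, depth 3), Fantasy (id 13, depth 3).
Iteration 4: no rows with parent in {12,13}; recursion stops.
SUM(depth) = 0 + 1 + 2 + 2 + 3 + 3 = 11.

11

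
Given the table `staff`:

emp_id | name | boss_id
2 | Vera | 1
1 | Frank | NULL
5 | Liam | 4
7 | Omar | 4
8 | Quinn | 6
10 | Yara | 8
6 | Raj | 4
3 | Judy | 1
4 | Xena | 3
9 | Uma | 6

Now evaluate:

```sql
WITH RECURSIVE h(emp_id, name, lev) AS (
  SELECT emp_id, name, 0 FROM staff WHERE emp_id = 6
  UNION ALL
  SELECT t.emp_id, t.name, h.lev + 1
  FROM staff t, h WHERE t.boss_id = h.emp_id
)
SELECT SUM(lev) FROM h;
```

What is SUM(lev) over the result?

4

Base: emp_id=6 (Raj) at lev 0.
Iteration 1: rows with boss_id in {6} -> Quinn (id 8, lev 1), Uma (id 9, lev 1).
Iteration 2: rows with boss_id in {8,9} -> Yara (id 10, lev 2).
Iteration 3: no rows with boss_id in {10}; recursion stops.
SUM(lev) = 0 + 1 + 1 + 2 = 4.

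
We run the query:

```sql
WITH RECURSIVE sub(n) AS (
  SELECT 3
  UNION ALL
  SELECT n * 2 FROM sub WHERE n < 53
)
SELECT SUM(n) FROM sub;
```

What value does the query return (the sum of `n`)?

Base: n=3.
Iteration 1: 3 < 53 holds -> n = 3 * 2 = 6.
Iteration 2: 6 < 53 holds -> n = 6 * 2 = 12.
Iteration 3: 12 < 53 holds -> n = 12 * 2 = 24.
Iteration 4: 24 < 53 holds -> n = 24 * 2 = 48.
Iteration 5: 48 < 53 holds -> n = 48 * 2 = 96.
Iteration 6: 96 < 53 fails; recursion stops.
SUM(n) = 3 + 6 + 12 + 24 + 48 + 96 = 189.

189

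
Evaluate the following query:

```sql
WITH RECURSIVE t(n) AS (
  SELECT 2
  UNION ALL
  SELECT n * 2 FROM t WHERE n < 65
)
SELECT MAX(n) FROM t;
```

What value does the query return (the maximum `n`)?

Base: n=2.
Iteration 1: 2 < 65 holds -> n = 2 * 2 = 4.
Iteration 2: 4 < 65 holds -> n = 4 * 2 = 8.
Iteration 3: 8 < 65 holds -> n = 8 * 2 = 16.
Iteration 4: 16 < 65 holds -> n = 16 * 2 = 32.
Iteration 5: 32 < 65 holds -> n = 32 * 2 = 64.
Iteration 6: 64 < 65 holds -> n = 64 * 2 = 128.
Iteration 7: 128 < 65 fails; recursion stops.
n values: 2, 4, 8, 16, 32, 64, 128; the maximum is 128.

128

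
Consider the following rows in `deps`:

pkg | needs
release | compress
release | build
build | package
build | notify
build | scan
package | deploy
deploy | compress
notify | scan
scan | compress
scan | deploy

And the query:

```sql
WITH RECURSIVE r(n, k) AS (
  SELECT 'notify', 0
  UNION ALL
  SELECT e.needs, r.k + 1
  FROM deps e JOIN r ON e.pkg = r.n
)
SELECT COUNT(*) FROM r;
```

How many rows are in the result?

Base: (notify, k=0).
Iteration 1: edges from {notify} -> (scan, k=1).
Iteration 2: edges from {scan} -> (compress, k=2), (deploy, k=2).
Iteration 3: edges from {compress,deploy} -> (compress, k=3).
Iteration 4: no outgoing edges from {compress}; recursion stops.
Total rows emitted: 5.

5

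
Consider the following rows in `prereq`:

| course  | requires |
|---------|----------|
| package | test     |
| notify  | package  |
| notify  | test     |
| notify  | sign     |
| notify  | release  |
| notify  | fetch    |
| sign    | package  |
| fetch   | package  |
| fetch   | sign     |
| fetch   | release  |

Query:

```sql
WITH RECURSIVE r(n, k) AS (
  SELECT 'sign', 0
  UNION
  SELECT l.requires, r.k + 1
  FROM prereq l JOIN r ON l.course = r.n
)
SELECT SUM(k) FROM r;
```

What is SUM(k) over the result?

Base: (sign, k=0).
Iteration 1: edges from {sign} -> (package, k=1).
Iteration 2: edges from {package} -> (test, k=2).
Iteration 3: no outgoing edges from {test}; recursion stops.
SUM(k) = 0 + 1 + 2 = 3.

3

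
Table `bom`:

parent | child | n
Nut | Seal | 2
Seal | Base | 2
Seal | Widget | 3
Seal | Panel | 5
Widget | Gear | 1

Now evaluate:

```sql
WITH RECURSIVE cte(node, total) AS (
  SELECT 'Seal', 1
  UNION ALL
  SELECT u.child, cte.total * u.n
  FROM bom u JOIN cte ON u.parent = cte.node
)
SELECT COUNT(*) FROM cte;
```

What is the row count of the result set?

Base: (Seal, total=1).
Iteration 1: components of {Seal} -> Base = 1*2 = 2, Panel = 1*5 = 5, Widget = 1*3 = 3.
Iteration 2: components of {Base,Panel,Widget} -> Gear = 3*1 = 3.
Iteration 3: no further components; recursion stops.
Total rows emitted: 5.

5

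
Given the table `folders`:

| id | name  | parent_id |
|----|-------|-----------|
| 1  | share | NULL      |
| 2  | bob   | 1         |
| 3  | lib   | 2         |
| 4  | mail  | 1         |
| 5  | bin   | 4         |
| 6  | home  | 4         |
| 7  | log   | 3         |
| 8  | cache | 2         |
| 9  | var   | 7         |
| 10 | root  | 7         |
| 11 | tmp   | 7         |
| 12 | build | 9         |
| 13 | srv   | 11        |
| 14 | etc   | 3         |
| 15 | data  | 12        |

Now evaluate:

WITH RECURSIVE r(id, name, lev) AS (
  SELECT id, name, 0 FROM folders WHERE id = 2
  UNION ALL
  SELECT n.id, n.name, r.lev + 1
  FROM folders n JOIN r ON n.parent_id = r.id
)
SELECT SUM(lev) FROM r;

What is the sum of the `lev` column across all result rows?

28

Base: id=2 (bob) at lev 0.
Iteration 1: rows with parent_id in {2} -> lib (id 3, lev 1), cache (id 8, lev 1).
Iteration 2: rows with parent_id in {3,8} -> log (id 7, lev 2), etc (id 14, lev 2).
Iteration 3: rows with parent_id in {7,14} -> var (id 9, lev 3), root (id 10, lev 3), tmp (id 11, lev 3).
Iteration 4: rows with parent_id in {9,10,11} -> build (id 12, lev 4), srv (id 13, lev 4).
Iteration 5: rows with parent_id in {12,13} -> data (id 15, lev 5).
Iteration 6: no rows with parent_id in {15}; recursion stops.
SUM(lev) = 0 + 1 + 1 + 2 + 2 + 3 + 3 + 3 + 4 + 4 + 5 = 28.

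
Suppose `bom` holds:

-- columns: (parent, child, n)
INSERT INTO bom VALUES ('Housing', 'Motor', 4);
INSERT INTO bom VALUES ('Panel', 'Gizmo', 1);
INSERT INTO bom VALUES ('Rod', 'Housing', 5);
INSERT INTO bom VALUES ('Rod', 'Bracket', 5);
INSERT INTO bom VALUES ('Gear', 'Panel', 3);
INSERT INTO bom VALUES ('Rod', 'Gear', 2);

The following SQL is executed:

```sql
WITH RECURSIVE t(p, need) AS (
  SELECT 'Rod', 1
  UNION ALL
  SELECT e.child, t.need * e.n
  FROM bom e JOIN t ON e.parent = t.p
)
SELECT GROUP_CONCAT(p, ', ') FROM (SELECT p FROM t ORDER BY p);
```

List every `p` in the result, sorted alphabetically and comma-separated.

Base: (Rod, need=1).
Iteration 1: components of {Rod} -> Bracket = 1*5 = 5, Gear = 1*2 = 2, Housing = 1*5 = 5.
Iteration 2: components of {Bracket,Gear,Housing} -> Motor = 5*4 = 20, Panel = 2*3 = 6.
Iteration 3: components of {Motor,Panel} -> Gizmo = 6*1 = 6.
Iteration 4: no further components; recursion stops.

Bracket, Gear, Gizmo, Housing, Motor, Panel, Rod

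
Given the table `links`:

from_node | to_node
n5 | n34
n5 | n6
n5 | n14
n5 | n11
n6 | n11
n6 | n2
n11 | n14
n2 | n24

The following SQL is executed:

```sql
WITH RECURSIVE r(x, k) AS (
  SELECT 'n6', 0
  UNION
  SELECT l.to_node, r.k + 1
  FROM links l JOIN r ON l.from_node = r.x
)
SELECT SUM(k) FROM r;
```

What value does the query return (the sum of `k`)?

Base: (n6, k=0).
Iteration 1: edges from {n6} -> (n11, k=1), (n2, k=1).
Iteration 2: edges from {n11,n2} -> (n14, k=2), (n24, k=2).
Iteration 3: no outgoing edges from {n14,n24}; recursion stops.
SUM(k) = 0 + 1 + 1 + 2 + 2 = 6.

6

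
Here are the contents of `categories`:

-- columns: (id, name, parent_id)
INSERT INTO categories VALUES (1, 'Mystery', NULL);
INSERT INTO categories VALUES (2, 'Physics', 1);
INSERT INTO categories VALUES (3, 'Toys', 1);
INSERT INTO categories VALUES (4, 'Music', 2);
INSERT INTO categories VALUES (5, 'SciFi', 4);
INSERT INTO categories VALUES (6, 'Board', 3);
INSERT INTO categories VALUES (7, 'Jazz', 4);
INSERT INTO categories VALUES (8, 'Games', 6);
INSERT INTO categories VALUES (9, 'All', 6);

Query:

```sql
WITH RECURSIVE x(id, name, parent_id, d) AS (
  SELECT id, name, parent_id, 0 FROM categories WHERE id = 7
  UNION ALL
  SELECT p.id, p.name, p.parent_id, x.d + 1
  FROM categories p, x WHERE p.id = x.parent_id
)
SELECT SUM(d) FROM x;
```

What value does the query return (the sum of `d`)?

Base: id=7 (Jazz), parent_id=4, d 0.
Iteration 1: join on id=4 -> Music (id 4, parent_id=2, d 1).
Iteration 2: join on id=2 -> Physics (id 2, parent_id=1, d 2).
Iteration 3: join on id=1 -> Mystery (id 1, parent_id=NULL, d 3).
Iteration 4: parent_id is NULL; no match; recursion stops.
SUM(d) = 0 + 1 + 2 + 3 = 6.

6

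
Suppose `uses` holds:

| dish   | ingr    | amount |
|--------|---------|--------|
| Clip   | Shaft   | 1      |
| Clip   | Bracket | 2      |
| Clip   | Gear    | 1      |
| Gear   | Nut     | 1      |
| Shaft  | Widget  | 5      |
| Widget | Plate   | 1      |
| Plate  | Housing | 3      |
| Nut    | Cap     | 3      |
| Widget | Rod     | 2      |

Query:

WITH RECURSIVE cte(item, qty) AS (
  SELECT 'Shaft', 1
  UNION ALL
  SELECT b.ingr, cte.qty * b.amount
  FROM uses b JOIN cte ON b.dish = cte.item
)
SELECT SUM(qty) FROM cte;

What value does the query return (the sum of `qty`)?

Base: (Shaft, qty=1).
Iteration 1: components of {Shaft} -> Widget = 1*5 = 5.
Iteration 2: components of {Widget} -> Plate = 5*1 = 5, Rod = 5*2 = 10.
Iteration 3: components of {Plate,Rod} -> Housing = 5*3 = 15.
Iteration 4: no further components; recursion stops.
SUM(qty) = 1 + 5 + 5 + 10 + 15 = 36.

36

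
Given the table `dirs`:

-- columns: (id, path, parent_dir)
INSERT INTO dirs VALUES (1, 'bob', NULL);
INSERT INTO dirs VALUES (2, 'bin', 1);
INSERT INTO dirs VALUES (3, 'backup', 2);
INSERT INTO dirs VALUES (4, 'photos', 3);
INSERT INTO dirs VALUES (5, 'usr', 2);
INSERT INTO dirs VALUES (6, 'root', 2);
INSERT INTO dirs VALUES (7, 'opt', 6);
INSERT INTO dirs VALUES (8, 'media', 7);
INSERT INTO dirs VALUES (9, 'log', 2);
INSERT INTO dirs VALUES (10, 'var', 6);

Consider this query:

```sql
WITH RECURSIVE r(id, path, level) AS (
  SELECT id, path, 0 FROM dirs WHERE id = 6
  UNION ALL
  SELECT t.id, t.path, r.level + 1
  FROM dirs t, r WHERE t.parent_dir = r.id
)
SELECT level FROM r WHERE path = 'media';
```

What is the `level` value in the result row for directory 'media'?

2

Base: id=6 (root) at level 0.
Iteration 1: rows with parent_dir in {6} -> opt (id 7, level 1), var (id 10, level 1).
Iteration 2: rows with parent_dir in {7,10} -> media (id 8, level 2).
Iteration 3: no rows with parent_dir in {8}; recursion stops.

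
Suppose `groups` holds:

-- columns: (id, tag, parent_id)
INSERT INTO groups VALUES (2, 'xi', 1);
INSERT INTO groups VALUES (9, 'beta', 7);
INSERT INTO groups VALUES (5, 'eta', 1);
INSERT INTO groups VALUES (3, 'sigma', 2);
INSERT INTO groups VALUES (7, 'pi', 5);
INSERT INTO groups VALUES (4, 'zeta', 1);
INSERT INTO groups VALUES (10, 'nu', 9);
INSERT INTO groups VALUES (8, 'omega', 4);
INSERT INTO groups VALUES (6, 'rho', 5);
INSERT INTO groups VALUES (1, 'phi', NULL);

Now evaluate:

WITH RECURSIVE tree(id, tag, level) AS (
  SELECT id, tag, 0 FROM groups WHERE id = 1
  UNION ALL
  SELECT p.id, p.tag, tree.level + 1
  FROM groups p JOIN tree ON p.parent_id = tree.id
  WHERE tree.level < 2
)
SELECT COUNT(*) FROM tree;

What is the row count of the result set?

8

Base: id=1 (phi) at level 0.
Iteration 1: rows with parent_id in {1} -> xi (id 2, level 1), zeta (id 4, level 1), eta (id 5, level 1).
Iteration 2: rows with parent_id in {2,4,5} -> sigma (id 3, level 2), rho (id 6, level 2), pi (id 7, level 2), omega (id 8, level 2).
Iteration 3: level < 2 fails for all current rows; recursion stops.
Total rows emitted: 8.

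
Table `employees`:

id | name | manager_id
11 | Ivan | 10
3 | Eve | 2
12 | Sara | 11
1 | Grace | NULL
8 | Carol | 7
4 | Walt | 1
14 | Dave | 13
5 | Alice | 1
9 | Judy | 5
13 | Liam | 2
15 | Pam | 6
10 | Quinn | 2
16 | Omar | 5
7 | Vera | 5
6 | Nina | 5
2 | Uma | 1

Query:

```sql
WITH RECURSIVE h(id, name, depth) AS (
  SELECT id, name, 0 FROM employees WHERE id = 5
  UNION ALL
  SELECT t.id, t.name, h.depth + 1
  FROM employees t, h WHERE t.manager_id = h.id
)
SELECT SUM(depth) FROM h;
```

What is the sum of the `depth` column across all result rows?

8

Base: id=5 (Alice) at depth 0.
Iteration 1: rows with manager_id in {5} -> Nina (id 6, depth 1), Vera (id 7, depth 1), Judy (id 9, depth 1), Omar (id 16, depth 1).
Iteration 2: rows with manager_id in {6,7,9,16} -> Carol (id 8, depth 2), Pam (id 15, depth 2).
Iteration 3: no rows with manager_id in {8,15}; recursion stops.
SUM(depth) = 0 + 1 + 1 + 1 + 1 + 2 + 2 = 8.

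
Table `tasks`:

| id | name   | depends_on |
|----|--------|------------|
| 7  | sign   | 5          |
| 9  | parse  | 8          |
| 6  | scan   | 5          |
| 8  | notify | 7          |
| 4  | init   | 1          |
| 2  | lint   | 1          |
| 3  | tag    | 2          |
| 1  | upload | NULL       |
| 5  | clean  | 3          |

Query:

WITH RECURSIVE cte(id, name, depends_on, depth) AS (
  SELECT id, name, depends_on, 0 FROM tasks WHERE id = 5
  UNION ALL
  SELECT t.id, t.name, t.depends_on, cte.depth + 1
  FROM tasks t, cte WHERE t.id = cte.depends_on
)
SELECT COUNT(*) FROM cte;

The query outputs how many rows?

4

Base: id=5 (clean), depends_on=3, depth 0.
Iteration 1: join on id=3 -> tag (id 3, depends_on=2, depth 1).
Iteration 2: join on id=2 -> lint (id 2, depends_on=1, depth 2).
Iteration 3: join on id=1 -> upload (id 1, depends_on=NULL, depth 3).
Iteration 4: depends_on is NULL; no match; recursion stops.
Total rows emitted: 4.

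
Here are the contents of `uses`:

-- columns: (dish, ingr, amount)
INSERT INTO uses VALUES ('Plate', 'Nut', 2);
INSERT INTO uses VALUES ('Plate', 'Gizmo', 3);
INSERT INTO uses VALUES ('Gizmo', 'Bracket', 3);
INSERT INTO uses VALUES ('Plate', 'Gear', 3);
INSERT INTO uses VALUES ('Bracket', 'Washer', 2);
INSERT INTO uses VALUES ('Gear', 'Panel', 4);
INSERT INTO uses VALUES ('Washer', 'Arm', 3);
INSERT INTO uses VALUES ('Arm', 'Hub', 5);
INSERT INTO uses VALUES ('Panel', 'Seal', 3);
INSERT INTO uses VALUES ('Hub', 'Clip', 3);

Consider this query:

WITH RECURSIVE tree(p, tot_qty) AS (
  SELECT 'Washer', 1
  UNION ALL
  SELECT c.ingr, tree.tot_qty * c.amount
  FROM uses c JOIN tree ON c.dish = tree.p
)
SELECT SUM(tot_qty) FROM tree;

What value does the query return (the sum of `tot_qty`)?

Base: (Washer, tot_qty=1).
Iteration 1: components of {Washer} -> Arm = 1*3 = 3.
Iteration 2: components of {Arm} -> Hub = 3*5 = 15.
Iteration 3: components of {Hub} -> Clip = 15*3 = 45.
Iteration 4: no further components; recursion stops.
SUM(tot_qty) = 1 + 3 + 15 + 45 = 64.

64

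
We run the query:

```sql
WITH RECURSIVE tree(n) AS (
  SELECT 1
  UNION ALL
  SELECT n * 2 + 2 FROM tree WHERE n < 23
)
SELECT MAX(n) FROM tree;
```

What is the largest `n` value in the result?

Base: n=1.
Iteration 1: 1 < 23 holds -> n = 1 * 2 + 2 = 4.
Iteration 2: 4 < 23 holds -> n = 4 * 2 + 2 = 10.
Iteration 3: 10 < 23 holds -> n = 10 * 2 + 2 = 22.
Iteration 4: 22 < 23 holds -> n = 22 * 2 + 2 = 46.
Iteration 5: 46 < 23 fails; recursion stops.
n values: 1, 4, 10, 22, 46; the maximum is 46.

46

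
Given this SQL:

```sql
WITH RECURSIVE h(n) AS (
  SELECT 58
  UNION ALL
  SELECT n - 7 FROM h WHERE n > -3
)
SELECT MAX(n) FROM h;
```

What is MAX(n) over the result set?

58

Base: n=58.
Iteration 1: 58 > -3 holds -> n = 58 - 7 = 51.
Iteration 2: 51 > -3 holds -> n = 51 - 7 = 44.
Iteration 3: 44 > -3 holds -> n = 44 - 7 = 37.
Iteration 4: 37 > -3 holds -> n = 37 - 7 = 30.
Iteration 5: 30 > -3 holds -> n = 30 - 7 = 23.
Iteration 6: 23 > -3 holds -> n = 23 - 7 = 16.
Iteration 7: 16 > -3 holds -> n = 16 - 7 = 9.
Iteration 8: 9 > -3 holds -> n = 9 - 7 = 2.
Iteration 9: 2 > -3 holds -> n = 2 - 7 = -5.
Iteration 10: -5 > -3 fails; recursion stops.
n values: 58, 51, 44, 37, 30, 23, 16, 9, 2, -5; the maximum is 58.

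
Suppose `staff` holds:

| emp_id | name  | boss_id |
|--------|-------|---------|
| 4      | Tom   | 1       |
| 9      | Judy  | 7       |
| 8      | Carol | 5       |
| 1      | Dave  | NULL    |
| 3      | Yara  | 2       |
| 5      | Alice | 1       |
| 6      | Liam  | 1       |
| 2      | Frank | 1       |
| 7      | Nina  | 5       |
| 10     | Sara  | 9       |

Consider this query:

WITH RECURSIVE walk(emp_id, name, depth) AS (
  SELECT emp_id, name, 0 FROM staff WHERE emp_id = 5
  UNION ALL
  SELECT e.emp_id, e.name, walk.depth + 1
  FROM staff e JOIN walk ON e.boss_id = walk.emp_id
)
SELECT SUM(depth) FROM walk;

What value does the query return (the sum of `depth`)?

7

Base: emp_id=5 (Alice) at depth 0.
Iteration 1: rows with boss_id in {5} -> Nina (id 7, depth 1), Carol (id 8, depth 1).
Iteration 2: rows with boss_id in {7,8} -> Judy (id 9, depth 2).
Iteration 3: rows with boss_id in {9} -> Sara (id 10, depth 3).
Iteration 4: no rows with boss_id in {10}; recursion stops.
SUM(depth) = 0 + 1 + 1 + 2 + 3 = 7.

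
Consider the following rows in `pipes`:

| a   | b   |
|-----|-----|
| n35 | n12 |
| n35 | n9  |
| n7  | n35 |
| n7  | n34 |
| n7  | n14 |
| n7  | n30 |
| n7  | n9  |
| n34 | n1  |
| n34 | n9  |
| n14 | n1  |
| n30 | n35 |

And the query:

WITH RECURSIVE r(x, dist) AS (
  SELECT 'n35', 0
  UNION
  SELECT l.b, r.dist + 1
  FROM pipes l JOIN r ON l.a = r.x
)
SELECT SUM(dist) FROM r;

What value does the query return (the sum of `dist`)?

2

Base: (n35, dist=0).
Iteration 1: edges from {n35} -> (n12, dist=1), (n9, dist=1).
Iteration 2: no outgoing edges from {n12,n9}; recursion stops.
SUM(dist) = 0 + 1 + 1 = 2.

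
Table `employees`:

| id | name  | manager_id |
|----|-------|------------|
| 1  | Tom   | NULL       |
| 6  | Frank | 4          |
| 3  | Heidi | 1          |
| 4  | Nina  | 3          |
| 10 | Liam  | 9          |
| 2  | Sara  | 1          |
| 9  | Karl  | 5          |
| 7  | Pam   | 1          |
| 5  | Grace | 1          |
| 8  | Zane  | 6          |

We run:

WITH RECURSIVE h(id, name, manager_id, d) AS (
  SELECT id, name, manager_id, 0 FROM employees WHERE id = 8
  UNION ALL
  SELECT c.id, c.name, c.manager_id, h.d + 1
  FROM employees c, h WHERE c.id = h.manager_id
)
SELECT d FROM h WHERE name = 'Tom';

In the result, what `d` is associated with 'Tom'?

Base: id=8 (Zane), manager_id=6, d 0.
Iteration 1: join on id=6 -> Frank (id 6, manager_id=4, d 1).
Iteration 2: join on id=4 -> Nina (id 4, manager_id=3, d 2).
Iteration 3: join on id=3 -> Heidi (id 3, manager_id=1, d 3).
Iteration 4: join on id=1 -> Tom (id 1, manager_id=NULL, d 4).
Iteration 5: manager_id is NULL; no match; recursion stops.

4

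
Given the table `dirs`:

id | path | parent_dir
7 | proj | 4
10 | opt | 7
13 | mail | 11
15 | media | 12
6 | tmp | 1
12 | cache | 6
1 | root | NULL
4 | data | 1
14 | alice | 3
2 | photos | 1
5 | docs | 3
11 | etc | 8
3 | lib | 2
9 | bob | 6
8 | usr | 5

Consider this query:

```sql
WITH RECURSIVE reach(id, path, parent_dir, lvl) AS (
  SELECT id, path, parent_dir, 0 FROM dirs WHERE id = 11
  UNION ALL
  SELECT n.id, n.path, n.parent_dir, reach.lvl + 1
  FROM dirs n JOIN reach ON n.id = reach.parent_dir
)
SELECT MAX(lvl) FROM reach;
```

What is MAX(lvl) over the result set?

5

Base: id=11 (etc), parent_dir=8, lvl 0.
Iteration 1: join on id=8 -> usr (id 8, parent_dir=5, lvl 1).
Iteration 2: join on id=5 -> docs (id 5, parent_dir=3, lvl 2).
Iteration 3: join on id=3 -> lib (id 3, parent_dir=2, lvl 3).
Iteration 4: join on id=2 -> photos (id 2, parent_dir=1, lvl 4).
Iteration 5: join on id=1 -> root (id 1, parent_dir=NULL, lvl 5).
Iteration 6: parent_dir is NULL; no match; recursion stops.
lvl values: 0, 1, 2, 3, 4, 5; the maximum is 5.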